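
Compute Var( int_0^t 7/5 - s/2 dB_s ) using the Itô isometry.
Var = t*(25*t^2 - 210*t + 588)/300

The Itô integral of a deterministic integrand f(s) has mean 0 because each increment f(s) * (B_{s+ds} - B_s) has mean 0. By the Itô isometry:
  Var( int_0^t f(s) dB_s ) = E[ (int_0^t f(s) dB_s)^2 ] = int_0^t f(s)^2 ds.
Here f(s) = 7/5 - s/2, so f(s)^2 = (5*s - 14)^2/100. Integrate:
  int_0^t ((5*s - 14)^2/100) ds = t*(25*t^2 - 210*t + 588)/300.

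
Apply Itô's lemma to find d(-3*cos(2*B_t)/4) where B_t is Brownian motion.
d(-3*cos(2*B_t)/4) = (3*cos(2*B_t)/2) dt + (3*sin(2*B_t)/2) dB_t

Itô's formula for f(B_t) gives d f(B_t) = f'(B_t) dB_t + (1/2) f''(B_t) dt. Compute derivatives of f(x) = -3*cos(2*x)/4:
  f'(x)  = 3*sin(2*x)/2
  f''(x) = 3*cos(2*x)
Substitute x = B_t and multiply the f'' term by 1/2:
  drift     = (1/2) * (3*cos(2*x)) evaluated at B_t = 3*cos(2*B_t)/2
  diffusion = (3*sin(2*x)/2) evaluated at B_t = 3*sin(2*B_t)/2
Therefore d(-3*cos(2*B_t)/4) = (3*cos(2*B_t)/2) dt + (3*sin(2*B_t)/2) dB_t.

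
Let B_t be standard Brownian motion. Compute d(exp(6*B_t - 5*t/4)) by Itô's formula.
d(exp(6*B_t - 5*t/4)) = (67*exp(6*B_t - 5*t/4)/4) dt + (6*exp(6*B_t - 5*t/4)) dB_t

Itô's formula for f(t, x): d f(t, B_t) = (f_t + (1/2) f_xx) dt + f_x dB_t. Compute partials of f(t, x) = exp(-5*t/4 + 6*x):
  f_t(t,x)  = -5*exp(-5*t/4 + 6*x)/4
  f_x(t,x)  = 6*exp(-5*t/4 + 6*x)
  f_xx(t,x) = 36*exp(-5*t/4 + 6*x)
Assemble drift = f_t + (1/2) f_xx = 67*exp(-5*t/4 + 6*x)/4 and diffusion = f_x = 6*exp(-5*t/4 + 6*x). Substituting x = B_t:
  d(exp(6*B_t - 5*t/4)) = (67*exp(6*B_t - 5*t/4)/4) dt + (6*exp(6*B_t - 5*t/4)) dB_t.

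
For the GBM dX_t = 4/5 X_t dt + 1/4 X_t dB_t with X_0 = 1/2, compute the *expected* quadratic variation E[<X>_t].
E[<X>_t] = 5*exp(133*t/80)/532 - 5/532

<X>_t = int_0^t ((1/4) * X_s)^2 ds. Taking expectation inside the integral: E[<X>_t] = (1/4)^2 * int_0^t E[X_s^2] ds. For GBM, E[X_s^2] = x_0^2 * exp((2 mu + sigma^2) s). Integrating:
  E[<X>_t] = (1/4)^2 * (1/2)^2 * (exp((2*(4/5) + (1/4)^2) t) - 1) / (2*(4/5) + (1/4)^2)
           = (1/4)^2 * (1/2)^2 * (exp((133/80) t) - 1) / (133/80) = 5*exp(133*t/80)/532 - 5/532.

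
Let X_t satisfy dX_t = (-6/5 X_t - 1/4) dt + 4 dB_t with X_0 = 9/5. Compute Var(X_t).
Var(X_t) = 20/3 - 20*exp(-12*t/5)/3

The variance V(t) = Var(X_t) satisfies V'(t) = 2 a V(t) + c^2 with V(0) = 0 (drift coefficient is linear in X, diffusion is constant). With a = -6/5, c = 4, the solution is
  V(t) = (c^2 / (2 a)) * (exp(2 a t) - 1)
       = (4^2 / (2*(-6/5))) * (exp((-12/5) t) - 1)
       = 20/3 - 20*exp(-12*t/5)/3.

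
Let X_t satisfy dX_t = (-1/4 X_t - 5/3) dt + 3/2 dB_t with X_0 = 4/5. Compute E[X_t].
E[X_t] = -20/3 + 112*exp(-t/4)/15

Taking expectations and using E[dB_t] = 0, the mean m(t) = E[X_t] satisfies the ODE m'(t) = a m(t) + b with m(0) = x_0. With a = -1/4, b = -5/3, x_0 = 4/5, the solution is
  m(t) = x_0 * exp(a t) + (b/a) * (exp(a t) - 1)
       = (4/5) * exp((-1/4) t) + ((-5/3)/(-1/4)) * (exp((-1/4) t) - 1)
       = -20/3 + 112*exp(-t/4)/15.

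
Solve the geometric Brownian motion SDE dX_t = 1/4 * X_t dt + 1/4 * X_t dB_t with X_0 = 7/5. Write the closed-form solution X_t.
X_t = 7/5 * exp((7/32) * t + (1/4) * B_t)

For GBM dX = mu X dt + sigma X dB with X_0 = x_0, apply Itô to Y = log X: dY = (mu - sigma^2/2) dt + sigma dB, so Y_t = log(x_0) + (mu - sigma^2/2) t + sigma B_t and hence X_t = x_0 * exp((mu - sigma^2/2) t + sigma B_t).
With mu = 1/4, sigma = 1/4, x_0 = 7/5, this gives:
  X_t = 7/5 * exp((7/32) * t + (1/4) * B_t).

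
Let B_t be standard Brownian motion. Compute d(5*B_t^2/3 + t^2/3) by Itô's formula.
d(5*B_t^2/3 + t^2/3) = (2*t/3 + 5/3) dt + (10*B_t/3) dB_t

Itô's formula for f(t, x): d f(t, B_t) = (f_t + (1/2) f_xx) dt + f_x dB_t. Compute partials of f(t, x) = t^2/3 + 5*x^2/3:
  f_t(t,x)  = 2*t/3
  f_x(t,x)  = 10*x/3
  f_xx(t,x) = 10/3
Assemble drift = f_t + (1/2) f_xx = 2*t/3 + 5/3 and diffusion = f_x = 10*x/3. Substituting x = B_t:
  d(5*B_t^2/3 + t^2/3) = (2*t/3 + 5/3) dt + (10*B_t/3) dB_t.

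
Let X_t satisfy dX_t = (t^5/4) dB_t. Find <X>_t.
<X>_t = t^11/176

For an Itô process dX_t = a(t) dt + b(t) dB_t, the quadratic variation is <X>_t = int_0^t b(s)^2 ds (the drift term does not contribute). Here b(s) = s^5/4, so
  b(s)^2 = s^10/16.
Integrating from 0 to t:
  <X>_t = int_0^t (s^10/16) ds = t^11/176.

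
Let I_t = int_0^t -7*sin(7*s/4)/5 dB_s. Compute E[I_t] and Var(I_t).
E[I_t] = 0; Var(I_t) = 49*t/50 - 7*sin(7*t/2)/25

The Itô integral of a deterministic integrand f(s) has mean 0 because each increment f(s) * (B_{s+ds} - B_s) has mean 0. By the Itô isometry:
  Var( int_0^t f(s) dB_s ) = E[ (int_0^t f(s) dB_s)^2 ] = int_0^t f(s)^2 ds.
Here f(s) = -7*sin(7*s/4)/5, so f(s)^2 = 49*sin(7*s/4)^2/25. Integrate:
  int_0^t (49*sin(7*s/4)^2/25) ds = 49*t/50 - 7*sin(7*t/2)/25.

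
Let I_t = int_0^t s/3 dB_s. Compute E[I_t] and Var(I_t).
E[I_t] = 0; Var(I_t) = t^3/27

The Itô integral of a deterministic integrand f(s) has mean 0 because each increment f(s) * (B_{s+ds} - B_s) has mean 0. By the Itô isometry:
  Var( int_0^t f(s) dB_s ) = E[ (int_0^t f(s) dB_s)^2 ] = int_0^t f(s)^2 ds.
Here f(s) = s/3, so f(s)^2 = s^2/9. Integrate:
  int_0^t (s^2/9) ds = t^3/27.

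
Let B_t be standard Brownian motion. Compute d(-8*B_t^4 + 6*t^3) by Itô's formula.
d(-8*B_t^4 + 6*t^3) = (-48*B_t^2 + 18*t^2) dt + (-32*B_t^3) dB_t

Itô's formula for f(t, x): d f(t, B_t) = (f_t + (1/2) f_xx) dt + f_x dB_t. Compute partials of f(t, x) = 6*t^3 - 8*x^4:
  f_t(t,x)  = 18*t^2
  f_x(t,x)  = -32*x^3
  f_xx(t,x) = -96*x^2
Assemble drift = f_t + (1/2) f_xx = 18*t^2 - 48*x^2 and diffusion = f_x = -32*x^3. Substituting x = B_t:
  d(-8*B_t^4 + 6*t^3) = (-48*B_t^2 + 18*t^2) dt + (-32*B_t^3) dB_t.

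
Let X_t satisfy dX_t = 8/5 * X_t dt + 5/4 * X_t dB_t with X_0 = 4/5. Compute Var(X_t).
Var(X_t) = 16*(exp(25*t/16) - 1)*exp(16*t/5)/25

For GBM dX = mu X dt + sigma X dB with X_0 = x_0, apply Itô to Y = log X: dY = (mu - sigma^2/2) dt + sigma dB, so Y_t = log(x_0) + (mu - sigma^2/2) t + sigma B_t and hence X_t = x_0 * exp((mu - sigma^2/2) t + sigma B_t).
With mu = 8/5, sigma = 5/4, x_0 = 4/5, this gives:
  X_t = 4/5 * exp((131/160) * t + (5/4) * B_t).
Since sigma*B_t ~ Normal(0, sigma^2 t), E[exp(sigma*B_t)] = exp(sigma^2 t / 2); so E[X_t] = x_0 * exp((mu - sigma^2/2) t) * exp(sigma^2 t / 2) = x_0 * exp(mu t) = 4*exp(8*t/5)/5.
Var(X_t) = E[X_t^2] - (E[X_t])^2 = x_0^2 * exp(2 mu t) * (exp(sigma^2 t) - 1) = 16*(exp(25*t/16) - 1)*exp(16*t/5)/25.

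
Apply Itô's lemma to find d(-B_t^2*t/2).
d(-B_t^2*t/2) = (-B_t^2/2 - t/2) dt + (-B_t*t) dB_t

Itô's formula for f(t, x): d f(t, B_t) = (f_t + (1/2) f_xx) dt + f_x dB_t. Compute partials of f(t, x) = -t*x^2/2:
  f_t(t,x)  = -x^2/2
  f_x(t,x)  = -t*x
  f_xx(t,x) = -t
Assemble drift = f_t + (1/2) f_xx = -t/2 - x^2/2 and diffusion = f_x = -t*x. Substituting x = B_t:
  d(-B_t^2*t/2) = (-B_t^2/2 - t/2) dt + (-B_t*t) dB_t.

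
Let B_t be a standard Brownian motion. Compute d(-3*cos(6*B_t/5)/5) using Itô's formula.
d(-3*cos(6*B_t/5)/5) = (54*cos(6*B_t/5)/125) dt + (18*sin(6*B_t/5)/25) dB_t

Itô's formula for f(B_t) gives d f(B_t) = f'(B_t) dB_t + (1/2) f''(B_t) dt. Compute derivatives of f(x) = -3*cos(6*x/5)/5:
  f'(x)  = 18*sin(6*x/5)/25
  f''(x) = 108*cos(6*x/5)/125
Substitute x = B_t and multiply the f'' term by 1/2:
  drift     = (1/2) * (108*cos(6*x/5)/125) evaluated at B_t = 54*cos(6*B_t/5)/125
  diffusion = (18*sin(6*x/5)/25) evaluated at B_t = 18*sin(6*B_t/5)/25
Therefore d(-3*cos(6*B_t/5)/5) = (54*cos(6*B_t/5)/125) dt + (18*sin(6*B_t/5)/25) dB_t.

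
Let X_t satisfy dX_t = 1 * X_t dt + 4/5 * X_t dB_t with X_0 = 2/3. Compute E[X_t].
E[X_t] = 2*exp(t)/3

For GBM dX = mu X dt + sigma X dB with X_0 = x_0, apply Itô to Y = log X: dY = (mu - sigma^2/2) dt + sigma dB, so Y_t = log(x_0) + (mu - sigma^2/2) t + sigma B_t and hence X_t = x_0 * exp((mu - sigma^2/2) t + sigma B_t).
With mu = 1, sigma = 4/5, x_0 = 2/3, this gives:
  X_t = 2/3 * exp((17/25) * t + (4/5) * B_t).
Since sigma*B_t ~ Normal(0, sigma^2 t), E[exp(sigma*B_t)] = exp(sigma^2 t / 2); so E[X_t] = x_0 * exp((mu - sigma^2/2) t) * exp(sigma^2 t / 2) = x_0 * exp(mu t) = 2*exp(t)/3.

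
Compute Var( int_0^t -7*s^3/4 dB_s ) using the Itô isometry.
Var = 7*t^7/16

The Itô integral of a deterministic integrand f(s) has mean 0 because each increment f(s) * (B_{s+ds} - B_s) has mean 0. By the Itô isometry:
  Var( int_0^t f(s) dB_s ) = E[ (int_0^t f(s) dB_s)^2 ] = int_0^t f(s)^2 ds.
Here f(s) = -7*s^3/4, so f(s)^2 = 49*s^6/16. Integrate:
  int_0^t (49*s^6/16) ds = 7*t^7/16.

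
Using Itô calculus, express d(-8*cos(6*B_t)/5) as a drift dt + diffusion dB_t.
d(-8*cos(6*B_t)/5) = (144*cos(6*B_t)/5) dt + (48*sin(6*B_t)/5) dB_t

Itô's formula for f(B_t) gives d f(B_t) = f'(B_t) dB_t + (1/2) f''(B_t) dt. Compute derivatives of f(x) = -8*cos(6*x)/5:
  f'(x)  = 48*sin(6*x)/5
  f''(x) = 288*cos(6*x)/5
Substitute x = B_t and multiply the f'' term by 1/2:
  drift     = (1/2) * (288*cos(6*x)/5) evaluated at B_t = 144*cos(6*B_t)/5
  diffusion = (48*sin(6*x)/5) evaluated at B_t = 48*sin(6*B_t)/5
Therefore d(-8*cos(6*B_t)/5) = (144*cos(6*B_t)/5) dt + (48*sin(6*B_t)/5) dB_t.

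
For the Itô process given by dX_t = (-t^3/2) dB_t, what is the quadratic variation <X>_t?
<X>_t = t^7/28

For an Itô process dX_t = a(t) dt + b(t) dB_t, the quadratic variation is <X>_t = int_0^t b(s)^2 ds (the drift term does not contribute). Here b(s) = -s^3/2, so
  b(s)^2 = s^6/4.
Integrating from 0 to t:
  <X>_t = int_0^t (s^6/4) ds = t^7/28.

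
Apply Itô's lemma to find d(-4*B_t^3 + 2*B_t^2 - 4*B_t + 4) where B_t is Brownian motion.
d(-4*B_t^3 + 2*B_t^2 - 4*B_t + 4) = (2 - 12*B_t) dt + (-12*B_t^2 + 4*B_t - 4) dB_t

Itô's formula for f(B_t) gives d f(B_t) = f'(B_t) dB_t + (1/2) f''(B_t) dt. Compute derivatives of f(x) = -4*x^3 + 2*x^2 - 4*x + 4:
  f'(x)  = -12*x^2 + 4*x - 4
  f''(x) = 4 - 24*x
Substitute x = B_t and multiply the f'' term by 1/2:
  drift     = (1/2) * (4 - 24*x) evaluated at B_t = 2 - 12*B_t
  diffusion = (-12*x^2 + 4*x - 4) evaluated at B_t = -12*B_t^2 + 4*B_t - 4
Therefore d(-4*B_t^3 + 2*B_t^2 - 4*B_t + 4) = (2 - 12*B_t) dt + (-12*B_t^2 + 4*B_t - 4) dB_t.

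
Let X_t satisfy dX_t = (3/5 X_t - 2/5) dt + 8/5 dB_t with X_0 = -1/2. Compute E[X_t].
E[X_t] = 2/3 - 7*exp(3*t/5)/6

Taking expectations and using E[dB_t] = 0, the mean m(t) = E[X_t] satisfies the ODE m'(t) = a m(t) + b with m(0) = x_0. With a = 3/5, b = -2/5, x_0 = -1/2, the solution is
  m(t) = x_0 * exp(a t) + (b/a) * (exp(a t) - 1)
       = (-1/2) * exp((3/5) t) + ((-2/5)/(3/5)) * (exp((3/5) t) - 1)
       = 2/3 - 7*exp(3*t/5)/6.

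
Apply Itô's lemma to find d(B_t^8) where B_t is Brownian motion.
d(B_t^8) = (28*B_t^6) dt + (8*B_t^7) dB_t

Itô's formula for f(B_t) gives d f(B_t) = f'(B_t) dB_t + (1/2) f''(B_t) dt. Compute derivatives of f(x) = x^8:
  f'(x)  = 8*x^7
  f''(x) = 56*x^6
Substitute x = B_t and multiply the f'' term by 1/2:
  drift     = (1/2) * (56*x^6) evaluated at B_t = 28*B_t^6
  diffusion = (8*x^7) evaluated at B_t = 8*B_t^7
Therefore d(B_t^8) = (28*B_t^6) dt + (8*B_t^7) dB_t.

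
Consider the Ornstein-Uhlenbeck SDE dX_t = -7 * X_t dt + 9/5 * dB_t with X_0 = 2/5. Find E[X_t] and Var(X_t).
E[X_t] = 2*exp(-7*t)/5; Var(X_t) = 81/350 - 81*exp(-14*t)/350

The OU SDE dX = -theta X dt + sigma dB admits the integrating factor exp(theta t): d(exp(theta t) X_t) = sigma exp(theta t) dB_t. Integrating from 0 to t:
  X_t = x_0 * exp(-theta t) + sigma * int_0^t exp(-theta (t-s)) dB_s.
The Itô integral has mean 0 and (by the Itô isometry) variance sigma^2 * int_0^t exp(-2 theta (t - s)) ds = sigma^2 * (1 - exp(-2 theta t)) / (2 theta).
With theta = 7, sigma = 9/5, x_0 = 2/5:
  E[X_t] = 2/5 * exp(-7 t) = 2*exp(-7*t)/5
  Var(X_t) = (9/5)^2 * (1 - exp(-2*7 t)) / (2 * 7) = 81/350 - 81*exp(-14*t)/350.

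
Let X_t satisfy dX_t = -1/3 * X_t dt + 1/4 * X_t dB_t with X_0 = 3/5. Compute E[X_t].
E[X_t] = 3*exp(-t/3)/5

For GBM dX = mu X dt + sigma X dB with X_0 = x_0, apply Itô to Y = log X: dY = (mu - sigma^2/2) dt + sigma dB, so Y_t = log(x_0) + (mu - sigma^2/2) t + sigma B_t and hence X_t = x_0 * exp((mu - sigma^2/2) t + sigma B_t).
With mu = -1/3, sigma = 1/4, x_0 = 3/5, this gives:
  X_t = 3/5 * exp((-35/96) * t + (1/4) * B_t).
Since sigma*B_t ~ Normal(0, sigma^2 t), E[exp(sigma*B_t)] = exp(sigma^2 t / 2); so E[X_t] = x_0 * exp((mu - sigma^2/2) t) * exp(sigma^2 t / 2) = x_0 * exp(mu t) = 3*exp(-t/3)/5.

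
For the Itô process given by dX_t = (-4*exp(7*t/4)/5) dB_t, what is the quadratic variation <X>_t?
<X>_t = 32*exp(7*t/2)/175 - 32/175

For an Itô process dX_t = a(t) dt + b(t) dB_t, the quadratic variation is <X>_t = int_0^t b(s)^2 ds (the drift term does not contribute). Here b(s) = -4*exp(7*s/4)/5, so
  b(s)^2 = 16*exp(7*s/2)/25.
Integrating from 0 to t:
  <X>_t = int_0^t (16*exp(7*s/2)/25) ds = 32*exp(7*t/2)/175 - 32/175.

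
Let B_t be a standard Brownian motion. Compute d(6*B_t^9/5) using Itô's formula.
d(6*B_t^9/5) = (216*B_t^7/5) dt + (54*B_t^8/5) dB_t

Itô's formula for f(B_t) gives d f(B_t) = f'(B_t) dB_t + (1/2) f''(B_t) dt. Compute derivatives of f(x) = 6*x^9/5:
  f'(x)  = 54*x^8/5
  f''(x) = 432*x^7/5
Substitute x = B_t and multiply the f'' term by 1/2:
  drift     = (1/2) * (432*x^7/5) evaluated at B_t = 216*B_t^7/5
  diffusion = (54*x^8/5) evaluated at B_t = 54*B_t^8/5
Therefore d(6*B_t^9/5) = (216*B_t^7/5) dt + (54*B_t^8/5) dB_t.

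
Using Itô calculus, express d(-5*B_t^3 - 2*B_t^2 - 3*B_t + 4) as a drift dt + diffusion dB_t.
d(-5*B_t^3 - 2*B_t^2 - 3*B_t + 4) = (-15*B_t - 2) dt + (-15*B_t^2 - 4*B_t - 3) dB_t

Itô's formula for f(B_t) gives d f(B_t) = f'(B_t) dB_t + (1/2) f''(B_t) dt. Compute derivatives of f(x) = -5*x^3 - 2*x^2 - 3*x + 4:
  f'(x)  = -15*x^2 - 4*x - 3
  f''(x) = -30*x - 4
Substitute x = B_t and multiply the f'' term by 1/2:
  drift     = (1/2) * (-30*x - 4) evaluated at B_t = -15*B_t - 2
  diffusion = (-15*x^2 - 4*x - 3) evaluated at B_t = -15*B_t^2 - 4*B_t - 3
Therefore d(-5*B_t^3 - 2*B_t^2 - 3*B_t + 4) = (-15*B_t - 2) dt + (-15*B_t^2 - 4*B_t - 3) dB_t.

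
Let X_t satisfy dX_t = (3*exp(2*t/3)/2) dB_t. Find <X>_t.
<X>_t = 27*exp(4*t/3)/16 - 27/16

For an Itô process dX_t = a(t) dt + b(t) dB_t, the quadratic variation is <X>_t = int_0^t b(s)^2 ds (the drift term does not contribute). Here b(s) = 3*exp(2*s/3)/2, so
  b(s)^2 = 9*exp(4*s/3)/4.
Integrating from 0 to t:
  <X>_t = int_0^t (9*exp(4*s/3)/4) ds = 27*exp(4*t/3)/16 - 27/16.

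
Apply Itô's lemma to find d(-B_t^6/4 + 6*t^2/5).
d(-B_t^6/4 + 6*t^2/5) = (-15*B_t^4/4 + 12*t/5) dt + (-3*B_t^5/2) dB_t

Itô's formula for f(t, x): d f(t, B_t) = (f_t + (1/2) f_xx) dt + f_x dB_t. Compute partials of f(t, x) = 6*t^2/5 - x^6/4:
  f_t(t,x)  = 12*t/5
  f_x(t,x)  = -3*x^5/2
  f_xx(t,x) = -15*x^4/2
Assemble drift = f_t + (1/2) f_xx = 12*t/5 - 15*x^4/4 and diffusion = f_x = -3*x^5/2. Substituting x = B_t:
  d(-B_t^6/4 + 6*t^2/5) = (-15*B_t^4/4 + 12*t/5) dt + (-3*B_t^5/2) dB_t.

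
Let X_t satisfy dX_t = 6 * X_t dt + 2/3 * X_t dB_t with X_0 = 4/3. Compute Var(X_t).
Var(X_t) = 16*(exp(4*t/9) - 1)*exp(12*t)/9

For GBM dX = mu X dt + sigma X dB with X_0 = x_0, apply Itô to Y = log X: dY = (mu - sigma^2/2) dt + sigma dB, so Y_t = log(x_0) + (mu - sigma^2/2) t + sigma B_t and hence X_t = x_0 * exp((mu - sigma^2/2) t + sigma B_t).
With mu = 6, sigma = 2/3, x_0 = 4/3, this gives:
  X_t = 4/3 * exp((52/9) * t + (2/3) * B_t).
Since sigma*B_t ~ Normal(0, sigma^2 t), E[exp(sigma*B_t)] = exp(sigma^2 t / 2); so E[X_t] = x_0 * exp((mu - sigma^2/2) t) * exp(sigma^2 t / 2) = x_0 * exp(mu t) = 4*exp(6*t)/3.
Var(X_t) = E[X_t^2] - (E[X_t])^2 = x_0^2 * exp(2 mu t) * (exp(sigma^2 t) - 1) = 16*(exp(4*t/9) - 1)*exp(12*t)/9.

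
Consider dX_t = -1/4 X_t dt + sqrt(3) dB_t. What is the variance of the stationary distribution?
lim Var(X_t) = 6

The OU SDE dX = -theta X dt + sigma dB admits the integrating factor exp(theta t): d(exp(theta t) X_t) = sigma exp(theta t) dB_t. Integrating from 0 to t gives X_t = x_0 * exp(-theta t) + sigma * int_0^t exp(-theta (t-s)) dB_s for any initial x_0. The Itô integral has variance (by the Itô isometry) sigma^2 * int_0^t exp(-2 theta (t - s)) ds = sigma^2 * (1 - exp(-2 theta t)) / (2 theta), independent of x_0.
With theta = 1/4, sigma = sqrt(3):
  Var(X_t) = (sqrt(3))^2 * (1 - exp(-2*1/4 t)) / (2 * 1/4) = 6 - 6*exp(-t/2).
As t -> infinity, exp(-2*1/4 t) -> 0, so the stationary variance is sigma^2 / (2 theta) = 6.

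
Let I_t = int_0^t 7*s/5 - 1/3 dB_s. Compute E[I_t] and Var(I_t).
E[I_t] = 0; Var(I_t) = t*(147*t^2 - 105*t + 25)/225

The Itô integral of a deterministic integrand f(s) has mean 0 because each increment f(s) * (B_{s+ds} - B_s) has mean 0. By the Itô isometry:
  Var( int_0^t f(s) dB_s ) = E[ (int_0^t f(s) dB_s)^2 ] = int_0^t f(s)^2 ds.
Here f(s) = 7*s/5 - 1/3, so f(s)^2 = (21*s - 5)^2/225. Integrate:
  int_0^t ((21*s - 5)^2/225) ds = t*(147*t^2 - 105*t + 25)/225.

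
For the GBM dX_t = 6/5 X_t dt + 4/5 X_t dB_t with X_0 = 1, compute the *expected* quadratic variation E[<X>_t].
E[<X>_t] = 4*exp(76*t/25)/19 - 4/19

<X>_t = int_0^t ((4/5) * X_s)^2 ds. Taking expectation inside the integral: E[<X>_t] = (4/5)^2 * int_0^t E[X_s^2] ds. For GBM, E[X_s^2] = x_0^2 * exp((2 mu + sigma^2) s). Integrating:
  E[<X>_t] = (4/5)^2 * 1^2 * (exp((2*(6/5) + (4/5)^2) t) - 1) / (2*(6/5) + (4/5)^2)
           = (4/5)^2 * 1^2 * (exp((76/25) t) - 1) / (76/25) = 4*exp(76*t/25)/19 - 4/19.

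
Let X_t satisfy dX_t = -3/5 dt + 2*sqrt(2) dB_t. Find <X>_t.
<X>_t = 8*t

For an Itô process dX_t = a(t) dt + b(t) dB_t, the quadratic variation is <X>_t = int_0^t b(s)^2 ds (the drift term does not contribute). Here b(s) = 2*sqrt(2), so
  b(s)^2 = 8.
Integrating from 0 to t:
  <X>_t = int_0^t (8) ds = 8*t.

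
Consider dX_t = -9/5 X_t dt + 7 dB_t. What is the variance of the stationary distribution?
lim Var(X_t) = 245/18

The OU SDE dX = -theta X dt + sigma dB admits the integrating factor exp(theta t): d(exp(theta t) X_t) = sigma exp(theta t) dB_t. Integrating from 0 to t gives X_t = x_0 * exp(-theta t) + sigma * int_0^t exp(-theta (t-s)) dB_s for any initial x_0. The Itô integral has variance (by the Itô isometry) sigma^2 * int_0^t exp(-2 theta (t - s)) ds = sigma^2 * (1 - exp(-2 theta t)) / (2 theta), independent of x_0.
With theta = 9/5, sigma = 7:
  Var(X_t) = (7)^2 * (1 - exp(-2*9/5 t)) / (2 * 9/5) = 245/18 - 245*exp(-18*t/5)/18.
As t -> infinity, exp(-2*9/5 t) -> 0, so the stationary variance is sigma^2 / (2 theta) = 245/18.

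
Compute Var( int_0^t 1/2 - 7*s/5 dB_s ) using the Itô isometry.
Var = t*(196*t^2 - 210*t + 75)/300

The Itô integral of a deterministic integrand f(s) has mean 0 because each increment f(s) * (B_{s+ds} - B_s) has mean 0. By the Itô isometry:
  Var( int_0^t f(s) dB_s ) = E[ (int_0^t f(s) dB_s)^2 ] = int_0^t f(s)^2 ds.
Here f(s) = 1/2 - 7*s/5, so f(s)^2 = (14*s - 5)^2/100. Integrate:
  int_0^t ((14*s - 5)^2/100) ds = t*(196*t^2 - 210*t + 75)/300.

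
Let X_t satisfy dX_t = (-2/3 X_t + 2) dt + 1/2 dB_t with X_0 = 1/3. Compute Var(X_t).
Var(X_t) = 3/16 - 3*exp(-4*t/3)/16

The variance V(t) = Var(X_t) satisfies V'(t) = 2 a V(t) + c^2 with V(0) = 0 (drift coefficient is linear in X, diffusion is constant). With a = -2/3, c = 1/2, the solution is
  V(t) = (c^2 / (2 a)) * (exp(2 a t) - 1)
       = ((1/2)^2 / (2*(-2/3))) * (exp((-4/3) t) - 1)
       = 3/16 - 3*exp(-4*t/3)/16.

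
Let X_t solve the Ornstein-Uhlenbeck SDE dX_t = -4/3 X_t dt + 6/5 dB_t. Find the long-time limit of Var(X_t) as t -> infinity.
lim Var(X_t) = 27/50

The OU SDE dX = -theta X dt + sigma dB admits the integrating factor exp(theta t): d(exp(theta t) X_t) = sigma exp(theta t) dB_t. Integrating from 0 to t gives X_t = x_0 * exp(-theta t) + sigma * int_0^t exp(-theta (t-s)) dB_s for any initial x_0. The Itô integral has variance (by the Itô isometry) sigma^2 * int_0^t exp(-2 theta (t - s)) ds = sigma^2 * (1 - exp(-2 theta t)) / (2 theta), independent of x_0.
With theta = 4/3, sigma = 6/5:
  Var(X_t) = (6/5)^2 * (1 - exp(-2*4/3 t)) / (2 * 4/3) = 27/50 - 27*exp(-8*t/3)/50.
As t -> infinity, exp(-2*4/3 t) -> 0, so the stationary variance is sigma^2 / (2 theta) = 27/50.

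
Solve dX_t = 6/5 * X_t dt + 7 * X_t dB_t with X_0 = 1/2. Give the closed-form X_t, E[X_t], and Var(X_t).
X_t = 1/2 * exp((-233/10) t + (7) B_t); E[X_t] = exp(6*t/5)/2; Var(X_t) = (exp(49*t) - 1)*exp(12*t/5)/4

For GBM dX = mu X dt + sigma X dB with X_0 = x_0, apply Itô to Y = log X: dY = (mu - sigma^2/2) dt + sigma dB, so Y_t = log(x_0) + (mu - sigma^2/2) t + sigma B_t and hence X_t = x_0 * exp((mu - sigma^2/2) t + sigma B_t).
With mu = 6/5, sigma = 7, x_0 = 1/2, this gives:
  X_t = 1/2 * exp((-233/10) * t + (7) * B_t).
Since sigma*B_t ~ Normal(0, sigma^2 t), E[exp(sigma*B_t)] = exp(sigma^2 t / 2); so E[X_t] = x_0 * exp((mu - sigma^2/2) t) * exp(sigma^2 t / 2) = x_0 * exp(mu t) = exp(6*t/5)/2.
Var(X_t) = E[X_t^2] - (E[X_t])^2 = x_0^2 * exp(2 mu t) * (exp(sigma^2 t) - 1) = (exp(49*t) - 1)*exp(12*t/5)/4.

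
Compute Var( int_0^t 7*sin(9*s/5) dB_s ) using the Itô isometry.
Var = 49*t/2 - 245*sin(18*t/5)/36

The Itô integral of a deterministic integrand f(s) has mean 0 because each increment f(s) * (B_{s+ds} - B_s) has mean 0. By the Itô isometry:
  Var( int_0^t f(s) dB_s ) = E[ (int_0^t f(s) dB_s)^2 ] = int_0^t f(s)^2 ds.
Here f(s) = 7*sin(9*s/5), so f(s)^2 = 49*sin(9*s/5)^2. Integrate:
  int_0^t (49*sin(9*s/5)^2) ds = 49*t/2 - 245*sin(18*t/5)/36.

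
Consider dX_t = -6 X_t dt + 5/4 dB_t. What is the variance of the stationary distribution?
lim Var(X_t) = 25/192

The OU SDE dX = -theta X dt + sigma dB admits the integrating factor exp(theta t): d(exp(theta t) X_t) = sigma exp(theta t) dB_t. Integrating from 0 to t gives X_t = x_0 * exp(-theta t) + sigma * int_0^t exp(-theta (t-s)) dB_s for any initial x_0. The Itô integral has variance (by the Itô isometry) sigma^2 * int_0^t exp(-2 theta (t - s)) ds = sigma^2 * (1 - exp(-2 theta t)) / (2 theta), independent of x_0.
With theta = 6, sigma = 5/4:
  Var(X_t) = (5/4)^2 * (1 - exp(-2*6 t)) / (2 * 6) = 25/192 - 25*exp(-12*t)/192.
As t -> infinity, exp(-2*6 t) -> 0, so the stationary variance is sigma^2 / (2 theta) = 25/192.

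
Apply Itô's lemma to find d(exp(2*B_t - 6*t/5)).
d(exp(2*B_t - 6*t/5)) = (4*exp(2*B_t - 6*t/5)/5) dt + (2*exp(2*B_t - 6*t/5)) dB_t

Itô's formula for f(t, x): d f(t, B_t) = (f_t + (1/2) f_xx) dt + f_x dB_t. Compute partials of f(t, x) = exp(-6*t/5 + 2*x):
  f_t(t,x)  = -6*exp(-6*t/5 + 2*x)/5
  f_x(t,x)  = 2*exp(-6*t/5 + 2*x)
  f_xx(t,x) = 4*exp(-6*t/5 + 2*x)
Assemble drift = f_t + (1/2) f_xx = 4*exp(-6*t/5 + 2*x)/5 and diffusion = f_x = 2*exp(-6*t/5 + 2*x). Substituting x = B_t:
  d(exp(2*B_t - 6*t/5)) = (4*exp(2*B_t - 6*t/5)/5) dt + (2*exp(2*B_t - 6*t/5)) dB_t.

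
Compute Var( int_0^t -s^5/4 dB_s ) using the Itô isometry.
Var = t^11/176

The Itô integral of a deterministic integrand f(s) has mean 0 because each increment f(s) * (B_{s+ds} - B_s) has mean 0. By the Itô isometry:
  Var( int_0^t f(s) dB_s ) = E[ (int_0^t f(s) dB_s)^2 ] = int_0^t f(s)^2 ds.
Here f(s) = -s^5/4, so f(s)^2 = s^10/16. Integrate:
  int_0^t (s^10/16) ds = t^11/176.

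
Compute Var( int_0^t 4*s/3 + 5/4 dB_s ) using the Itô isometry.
Var = t*(256*t^2 + 720*t + 675)/432

The Itô integral of a deterministic integrand f(s) has mean 0 because each increment f(s) * (B_{s+ds} - B_s) has mean 0. By the Itô isometry:
  Var( int_0^t f(s) dB_s ) = E[ (int_0^t f(s) dB_s)^2 ] = int_0^t f(s)^2 ds.
Here f(s) = 4*s/3 + 5/4, so f(s)^2 = (16*s + 15)^2/144. Integrate:
  int_0^t ((16*s + 15)^2/144) ds = t*(256*t^2 + 720*t + 675)/432.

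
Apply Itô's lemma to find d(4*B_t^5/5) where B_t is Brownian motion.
d(4*B_t^5/5) = (8*B_t^3) dt + (4*B_t^4) dB_t

Itô's formula for f(B_t) gives d f(B_t) = f'(B_t) dB_t + (1/2) f''(B_t) dt. Compute derivatives of f(x) = 4*x^5/5:
  f'(x)  = 4*x^4
  f''(x) = 16*x^3
Substitute x = B_t and multiply the f'' term by 1/2:
  drift     = (1/2) * (16*x^3) evaluated at B_t = 8*B_t^3
  diffusion = (4*x^4) evaluated at B_t = 4*B_t^4
Therefore d(4*B_t^5/5) = (8*B_t^3) dt + (4*B_t^4) dB_t.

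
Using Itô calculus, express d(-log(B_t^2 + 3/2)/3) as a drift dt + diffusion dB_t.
d(-log(B_t^2 + 3/2)/3) = (2*(2*B_t^2 - 3)/(3*(2*B_t^2 + 3)^2)) dt + (-4*B_t/(6*B_t^2 + 9)) dB_t

Itô's formula for f(B_t) gives d f(B_t) = f'(B_t) dB_t + (1/2) f''(B_t) dt. Compute derivatives of f(x) = -log(x^2 + 3/2)/3:
  f'(x)  = -4*x/(6*x^2 + 9)
  f''(x) = 4*(2*x^2 - 3)/(3*(2*x^2 + 3)^2)
Substitute x = B_t and multiply the f'' term by 1/2:
  drift     = (1/2) * (4*(2*x^2 - 3)/(3*(2*x^2 + 3)^2)) evaluated at B_t = 2*(2*B_t^2 - 3)/(3*(2*B_t^2 + 3)^2)
  diffusion = (-4*x/(6*x^2 + 9)) evaluated at B_t = -4*B_t/(6*B_t^2 + 9)
Therefore d(-log(B_t^2 + 3/2)/3) = (2*(2*B_t^2 - 3)/(3*(2*B_t^2 + 3)^2)) dt + (-4*B_t/(6*B_t^2 + 9)) dB_t.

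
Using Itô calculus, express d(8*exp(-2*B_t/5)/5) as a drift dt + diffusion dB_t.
d(8*exp(-2*B_t/5)/5) = (16*exp(-2*B_t/5)/125) dt + (-16*exp(-2*B_t/5)/25) dB_t

Itô's formula for f(B_t) gives d f(B_t) = f'(B_t) dB_t + (1/2) f''(B_t) dt. Compute derivatives of f(x) = 8*exp(-2*x/5)/5:
  f'(x)  = -16*exp(-2*x/5)/25
  f''(x) = 32*exp(-2*x/5)/125
Substitute x = B_t and multiply the f'' term by 1/2:
  drift     = (1/2) * (32*exp(-2*x/5)/125) evaluated at B_t = 16*exp(-2*B_t/5)/125
  diffusion = (-16*exp(-2*x/5)/25) evaluated at B_t = -16*exp(-2*B_t/5)/25
Therefore d(8*exp(-2*B_t/5)/5) = (16*exp(-2*B_t/5)/125) dt + (-16*exp(-2*B_t/5)/25) dB_t.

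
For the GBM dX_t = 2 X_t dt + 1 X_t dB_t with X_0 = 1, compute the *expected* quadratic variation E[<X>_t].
E[<X>_t] = exp(5*t)/5 - 1/5

<X>_t = int_0^t (1 * X_s)^2 ds. Taking expectation inside the integral: E[<X>_t] = 1^2 * int_0^t E[X_s^2] ds. For GBM, E[X_s^2] = x_0^2 * exp((2 mu + sigma^2) s). Integrating:
  E[<X>_t] = 1^2 * 1^2 * (exp((2*2 + 1^2) t) - 1) / (2*2 + 1^2)
           = 1^2 * 1^2 * (exp(5 t) - 1) / 5 = exp(5*t)/5 - 1/5.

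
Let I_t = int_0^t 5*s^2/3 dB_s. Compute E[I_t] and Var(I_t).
E[I_t] = 0; Var(I_t) = 5*t^5/9

The Itô integral of a deterministic integrand f(s) has mean 0 because each increment f(s) * (B_{s+ds} - B_s) has mean 0. By the Itô isometry:
  Var( int_0^t f(s) dB_s ) = E[ (int_0^t f(s) dB_s)^2 ] = int_0^t f(s)^2 ds.
Here f(s) = 5*s^2/3, so f(s)^2 = 25*s^4/9. Integrate:
  int_0^t (25*s^4/9) ds = 5*t^5/9.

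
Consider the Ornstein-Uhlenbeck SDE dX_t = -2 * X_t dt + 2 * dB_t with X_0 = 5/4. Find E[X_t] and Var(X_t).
E[X_t] = 5*exp(-2*t)/4; Var(X_t) = 1 - exp(-4*t)

The OU SDE dX = -theta X dt + sigma dB admits the integrating factor exp(theta t): d(exp(theta t) X_t) = sigma exp(theta t) dB_t. Integrating from 0 to t:
  X_t = x_0 * exp(-theta t) + sigma * int_0^t exp(-theta (t-s)) dB_s.
The Itô integral has mean 0 and (by the Itô isometry) variance sigma^2 * int_0^t exp(-2 theta (t - s)) ds = sigma^2 * (1 - exp(-2 theta t)) / (2 theta).
With theta = 2, sigma = 2, x_0 = 5/4:
  E[X_t] = 5/4 * exp(-2 t) = 5*exp(-2*t)/4
  Var(X_t) = (2)^2 * (1 - exp(-2*2 t)) / (2 * 2) = 1 - exp(-4*t).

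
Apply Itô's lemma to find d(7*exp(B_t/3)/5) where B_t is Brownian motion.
d(7*exp(B_t/3)/5) = (7*exp(B_t/3)/90) dt + (7*exp(B_t/3)/15) dB_t

Itô's formula for f(B_t) gives d f(B_t) = f'(B_t) dB_t + (1/2) f''(B_t) dt. Compute derivatives of f(x) = 7*exp(x/3)/5:
  f'(x)  = 7*exp(x/3)/15
  f''(x) = 7*exp(x/3)/45
Substitute x = B_t and multiply the f'' term by 1/2:
  drift     = (1/2) * (7*exp(x/3)/45) evaluated at B_t = 7*exp(B_t/3)/90
  diffusion = (7*exp(x/3)/15) evaluated at B_t = 7*exp(B_t/3)/15
Therefore d(7*exp(B_t/3)/5) = (7*exp(B_t/3)/90) dt + (7*exp(B_t/3)/15) dB_t.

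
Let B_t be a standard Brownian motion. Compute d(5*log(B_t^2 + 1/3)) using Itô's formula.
d(5*log(B_t^2 + 1/3)) = (15*(1 - 3*B_t^2)/(3*B_t^2 + 1)^2) dt + (30*B_t/(3*B_t^2 + 1)) dB_t

Itô's formula for f(B_t) gives d f(B_t) = f'(B_t) dB_t + (1/2) f''(B_t) dt. Compute derivatives of f(x) = 5*log(x^2 + 1/3):
  f'(x)  = 30*x/(3*x^2 + 1)
  f''(x) = 30*(1 - 3*x^2)/(3*x^2 + 1)^2
Substitute x = B_t and multiply the f'' term by 1/2:
  drift     = (1/2) * (30*(1 - 3*x^2)/(3*x^2 + 1)^2) evaluated at B_t = 15*(1 - 3*B_t^2)/(3*B_t^2 + 1)^2
  diffusion = (30*x/(3*x^2 + 1)) evaluated at B_t = 30*B_t/(3*B_t^2 + 1)
Therefore d(5*log(B_t^2 + 1/3)) = (15*(1 - 3*B_t^2)/(3*B_t^2 + 1)^2) dt + (30*B_t/(3*B_t^2 + 1)) dB_t.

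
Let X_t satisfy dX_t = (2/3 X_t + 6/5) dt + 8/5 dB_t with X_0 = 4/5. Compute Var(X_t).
Var(X_t) = 48*exp(4*t/3)/25 - 48/25

The variance V(t) = Var(X_t) satisfies V'(t) = 2 a V(t) + c^2 with V(0) = 0 (drift coefficient is linear in X, diffusion is constant). With a = 2/3, c = 8/5, the solution is
  V(t) = (c^2 / (2 a)) * (exp(2 a t) - 1)
       = ((8/5)^2 / (2*(2/3))) * (exp((4/3) t) - 1)
       = 48*exp(4*t/3)/25 - 48/25.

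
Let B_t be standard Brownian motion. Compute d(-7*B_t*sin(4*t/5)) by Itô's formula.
d(-7*B_t*sin(4*t/5)) = (-28*B_t*cos(4*t/5)/5) dt + (-7*sin(4*t/5)) dB_t

Itô's formula for f(t, x): d f(t, B_t) = (f_t + (1/2) f_xx) dt + f_x dB_t. Compute partials of f(t, x) = -7*x*sin(4*t/5):
  f_t(t,x)  = -28*x*cos(4*t/5)/5
  f_x(t,x)  = -7*sin(4*t/5)
  f_xx(t,x) = 0
Assemble drift = f_t + (1/2) f_xx = -28*x*cos(4*t/5)/5 and diffusion = f_x = -7*sin(4*t/5). Substituting x = B_t:
  d(-7*B_t*sin(4*t/5)) = (-28*B_t*cos(4*t/5)/5) dt + (-7*sin(4*t/5)) dB_t.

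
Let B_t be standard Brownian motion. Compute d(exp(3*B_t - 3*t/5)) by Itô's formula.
d(exp(3*B_t - 3*t/5)) = (39*exp(3*B_t - 3*t/5)/10) dt + (3*exp(3*B_t - 3*t/5)) dB_t

Itô's formula for f(t, x): d f(t, B_t) = (f_t + (1/2) f_xx) dt + f_x dB_t. Compute partials of f(t, x) = exp(-3*t/5 + 3*x):
  f_t(t,x)  = -3*exp(-3*t/5 + 3*x)/5
  f_x(t,x)  = 3*exp(-3*t/5 + 3*x)
  f_xx(t,x) = 9*exp(-3*t/5 + 3*x)
Assemble drift = f_t + (1/2) f_xx = 39*exp(-3*t/5 + 3*x)/10 and diffusion = f_x = 3*exp(-3*t/5 + 3*x). Substituting x = B_t:
  d(exp(3*B_t - 3*t/5)) = (39*exp(3*B_t - 3*t/5)/10) dt + (3*exp(3*B_t - 3*t/5)) dB_t.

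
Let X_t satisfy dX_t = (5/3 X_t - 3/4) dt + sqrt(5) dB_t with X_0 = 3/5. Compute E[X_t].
E[X_t] = 3*exp(5*t/3)/20 + 9/20

Taking expectations and using E[dB_t] = 0, the mean m(t) = E[X_t] satisfies the ODE m'(t) = a m(t) + b with m(0) = x_0. With a = 5/3, b = -3/4, x_0 = 3/5, the solution is
  m(t) = x_0 * exp(a t) + (b/a) * (exp(a t) - 1)
       = (3/5) * exp((5/3) t) + ((-3/4)/(5/3)) * (exp((5/3) t) - 1)
       = 3*exp(5*t/3)/20 + 9/20.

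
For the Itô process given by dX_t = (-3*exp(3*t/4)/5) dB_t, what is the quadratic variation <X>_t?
<X>_t = 6*exp(3*t/2)/25 - 6/25

For an Itô process dX_t = a(t) dt + b(t) dB_t, the quadratic variation is <X>_t = int_0^t b(s)^2 ds (the drift term does not contribute). Here b(s) = -3*exp(3*s/4)/5, so
  b(s)^2 = 9*exp(3*s/2)/25.
Integrating from 0 to t:
  <X>_t = int_0^t (9*exp(3*s/2)/25) ds = 6*exp(3*t/2)/25 - 6/25.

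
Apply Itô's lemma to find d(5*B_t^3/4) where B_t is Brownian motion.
d(5*B_t^3/4) = (15*B_t/4) dt + (15*B_t^2/4) dB_t

Itô's formula for f(B_t) gives d f(B_t) = f'(B_t) dB_t + (1/2) f''(B_t) dt. Compute derivatives of f(x) = 5*x^3/4:
  f'(x)  = 15*x^2/4
  f''(x) = 15*x/2
Substitute x = B_t and multiply the f'' term by 1/2:
  drift     = (1/2) * (15*x/2) evaluated at B_t = 15*B_t/4
  diffusion = (15*x^2/4) evaluated at B_t = 15*B_t^2/4
Therefore d(5*B_t^3/4) = (15*B_t/4) dt + (15*B_t^2/4) dB_t.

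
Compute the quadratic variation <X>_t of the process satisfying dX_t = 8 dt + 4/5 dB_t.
<X>_t = 16*t/25

For an Itô process dX_t = a(t) dt + b(t) dB_t, the quadratic variation is <X>_t = int_0^t b(s)^2 ds (the drift term does not contribute). Here b(s) = 4/5, so
  b(s)^2 = 16/25.
Integrating from 0 to t:
  <X>_t = int_0^t (16/25) ds = 16*t/25.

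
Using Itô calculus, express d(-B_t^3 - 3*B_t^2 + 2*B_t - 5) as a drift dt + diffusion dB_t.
d(-B_t^3 - 3*B_t^2 + 2*B_t - 5) = (-3*B_t - 3) dt + (-3*B_t^2 - 6*B_t + 2) dB_t

Itô's formula for f(B_t) gives d f(B_t) = f'(B_t) dB_t + (1/2) f''(B_t) dt. Compute derivatives of f(x) = -x^3 - 3*x^2 + 2*x - 5:
  f'(x)  = -3*x^2 - 6*x + 2
  f''(x) = -6*x - 6
Substitute x = B_t and multiply the f'' term by 1/2:
  drift     = (1/2) * (-6*x - 6) evaluated at B_t = -3*B_t - 3
  diffusion = (-3*x^2 - 6*x + 2) evaluated at B_t = -3*B_t^2 - 6*B_t + 2
Therefore d(-B_t^3 - 3*B_t^2 + 2*B_t - 5) = (-3*B_t - 3) dt + (-3*B_t^2 - 6*B_t + 2) dB_t.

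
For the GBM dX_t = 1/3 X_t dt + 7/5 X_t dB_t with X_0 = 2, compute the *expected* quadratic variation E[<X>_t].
E[<X>_t] = 588*exp(197*t/75)/197 - 588/197

<X>_t = int_0^t ((7/5) * X_s)^2 ds. Taking expectation inside the integral: E[<X>_t] = (7/5)^2 * int_0^t E[X_s^2] ds. For GBM, E[X_s^2] = x_0^2 * exp((2 mu + sigma^2) s). Integrating:
  E[<X>_t] = (7/5)^2 * 2^2 * (exp((2*(1/3) + (7/5)^2) t) - 1) / (2*(1/3) + (7/5)^2)
           = (7/5)^2 * 2^2 * (exp((197/75) t) - 1) / (197/75) = 588*exp(197*t/75)/197 - 588/197.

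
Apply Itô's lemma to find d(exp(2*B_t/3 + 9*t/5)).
d(exp(2*B_t/3 + 9*t/5)) = (91*exp(2*B_t/3 + 9*t/5)/45) dt + (2*exp(2*B_t/3 + 9*t/5)/3) dB_t

Itô's formula for f(t, x): d f(t, B_t) = (f_t + (1/2) f_xx) dt + f_x dB_t. Compute partials of f(t, x) = exp(9*t/5 + 2*x/3):
  f_t(t,x)  = 9*exp(9*t/5 + 2*x/3)/5
  f_x(t,x)  = 2*exp(9*t/5 + 2*x/3)/3
  f_xx(t,x) = 4*exp(9*t/5 + 2*x/3)/9
Assemble drift = f_t + (1/2) f_xx = 91*exp(9*t/5 + 2*x/3)/45 and diffusion = f_x = 2*exp(9*t/5 + 2*x/3)/3. Substituting x = B_t:
  d(exp(2*B_t/3 + 9*t/5)) = (91*exp(2*B_t/3 + 9*t/5)/45) dt + (2*exp(2*B_t/3 + 9*t/5)/3) dB_t.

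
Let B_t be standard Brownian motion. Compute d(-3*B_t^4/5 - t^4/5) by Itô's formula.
d(-3*B_t^4/5 - t^4/5) = (-18*B_t^2/5 - 4*t^3/5) dt + (-12*B_t^3/5) dB_t

Itô's formula for f(t, x): d f(t, B_t) = (f_t + (1/2) f_xx) dt + f_x dB_t. Compute partials of f(t, x) = -t^4/5 - 3*x^4/5:
  f_t(t,x)  = -4*t^3/5
  f_x(t,x)  = -12*x^3/5
  f_xx(t,x) = -36*x^2/5
Assemble drift = f_t + (1/2) f_xx = -4*t^3/5 - 18*x^2/5 and diffusion = f_x = -12*x^3/5. Substituting x = B_t:
  d(-3*B_t^4/5 - t^4/5) = (-18*B_t^2/5 - 4*t^3/5) dt + (-12*B_t^3/5) dB_t.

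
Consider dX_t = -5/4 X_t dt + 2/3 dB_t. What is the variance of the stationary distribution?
lim Var(X_t) = 8/45

The OU SDE dX = -theta X dt + sigma dB admits the integrating factor exp(theta t): d(exp(theta t) X_t) = sigma exp(theta t) dB_t. Integrating from 0 to t gives X_t = x_0 * exp(-theta t) + sigma * int_0^t exp(-theta (t-s)) dB_s for any initial x_0. The Itô integral has variance (by the Itô isometry) sigma^2 * int_0^t exp(-2 theta (t - s)) ds = sigma^2 * (1 - exp(-2 theta t)) / (2 theta), independent of x_0.
With theta = 5/4, sigma = 2/3:
  Var(X_t) = (2/3)^2 * (1 - exp(-2*5/4 t)) / (2 * 5/4) = 8/45 - 8*exp(-5*t/2)/45.
As t -> infinity, exp(-2*5/4 t) -> 0, so the stationary variance is sigma^2 / (2 theta) = 8/45.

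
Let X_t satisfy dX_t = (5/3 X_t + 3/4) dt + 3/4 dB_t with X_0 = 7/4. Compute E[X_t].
E[X_t] = 11*exp(5*t/3)/5 - 9/20

Taking expectations and using E[dB_t] = 0, the mean m(t) = E[X_t] satisfies the ODE m'(t) = a m(t) + b with m(0) = x_0. With a = 5/3, b = 3/4, x_0 = 7/4, the solution is
  m(t) = x_0 * exp(a t) + (b/a) * (exp(a t) - 1)
       = (7/4) * exp((5/3) t) + ((3/4)/(5/3)) * (exp((5/3) t) - 1)
       = 11*exp(5*t/3)/5 - 9/20.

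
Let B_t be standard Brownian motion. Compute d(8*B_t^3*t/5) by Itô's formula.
d(8*B_t^3*t/5) = (8*B_t*(B_t^2 + 3*t)/5) dt + (24*B_t^2*t/5) dB_t

Itô's formula for f(t, x): d f(t, B_t) = (f_t + (1/2) f_xx) dt + f_x dB_t. Compute partials of f(t, x) = 8*t*x^3/5:
  f_t(t,x)  = 8*x^3/5
  f_x(t,x)  = 24*t*x^2/5
  f_xx(t,x) = 48*t*x/5
Assemble drift = f_t + (1/2) f_xx = 8*x*(3*t + x^2)/5 and diffusion = f_x = 24*t*x^2/5. Substituting x = B_t:
  d(8*B_t^3*t/5) = (8*B_t*(B_t^2 + 3*t)/5) dt + (24*B_t^2*t/5) dB_t.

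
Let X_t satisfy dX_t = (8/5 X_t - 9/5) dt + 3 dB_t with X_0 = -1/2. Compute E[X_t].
E[X_t] = 9/8 - 13*exp(8*t/5)/8

Taking expectations and using E[dB_t] = 0, the mean m(t) = E[X_t] satisfies the ODE m'(t) = a m(t) + b with m(0) = x_0. With a = 8/5, b = -9/5, x_0 = -1/2, the solution is
  m(t) = x_0 * exp(a t) + (b/a) * (exp(a t) - 1)
       = (-1/2) * exp((8/5) t) + ((-9/5)/(8/5)) * (exp((8/5) t) - 1)
       = 9/8 - 13*exp(8*t/5)/8.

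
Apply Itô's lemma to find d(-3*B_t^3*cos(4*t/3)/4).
d(-3*B_t^3*cos(4*t/3)/4) = (B_t*(B_t^2*sin(4*t/3) - 9*cos(4*t/3)/4)) dt + (-9*B_t^2*cos(4*t/3)/4) dB_t

Itô's formula for f(t, x): d f(t, B_t) = (f_t + (1/2) f_xx) dt + f_x dB_t. Compute partials of f(t, x) = -3*x^3*cos(4*t/3)/4:
  f_t(t,x)  = x^3*sin(4*t/3)
  f_x(t,x)  = -9*x^2*cos(4*t/3)/4
  f_xx(t,x) = -9*x*cos(4*t/3)/2
Assemble drift = f_t + (1/2) f_xx = x*(x^2*sin(4*t/3) - 9*cos(4*t/3)/4) and diffusion = f_x = -9*x^2*cos(4*t/3)/4. Substituting x = B_t:
  d(-3*B_t^3*cos(4*t/3)/4) = (B_t*(B_t^2*sin(4*t/3) - 9*cos(4*t/3)/4)) dt + (-9*B_t^2*cos(4*t/3)/4) dB_t.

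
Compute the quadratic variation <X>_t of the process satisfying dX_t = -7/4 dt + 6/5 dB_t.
<X>_t = 36*t/25

For an Itô process dX_t = a(t) dt + b(t) dB_t, the quadratic variation is <X>_t = int_0^t b(s)^2 ds (the drift term does not contribute). Here b(s) = 6/5, so
  b(s)^2 = 36/25.
Integrating from 0 to t:
  <X>_t = int_0^t (36/25) ds = 36*t/25.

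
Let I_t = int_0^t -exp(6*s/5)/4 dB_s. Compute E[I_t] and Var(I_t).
E[I_t] = 0; Var(I_t) = 5*exp(12*t/5)/192 - 5/192

The Itô integral of a deterministic integrand f(s) has mean 0 because each increment f(s) * (B_{s+ds} - B_s) has mean 0. By the Itô isometry:
  Var( int_0^t f(s) dB_s ) = E[ (int_0^t f(s) dB_s)^2 ] = int_0^t f(s)^2 ds.
Here f(s) = -exp(6*s/5)/4, so f(s)^2 = exp(12*s/5)/16. Integrate:
  int_0^t (exp(12*s/5)/16) ds = 5*exp(12*t/5)/192 - 5/192.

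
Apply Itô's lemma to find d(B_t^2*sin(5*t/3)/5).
d(B_t^2*sin(5*t/3)/5) = (B_t^2*cos(5*t/3)/3 + sin(5*t/3)/5) dt + (2*B_t*sin(5*t/3)/5) dB_t

Itô's formula for f(t, x): d f(t, B_t) = (f_t + (1/2) f_xx) dt + f_x dB_t. Compute partials of f(t, x) = x^2*sin(5*t/3)/5:
  f_t(t,x)  = x^2*cos(5*t/3)/3
  f_x(t,x)  = 2*x*sin(5*t/3)/5
  f_xx(t,x) = 2*sin(5*t/3)/5
Assemble drift = f_t + (1/2) f_xx = x^2*cos(5*t/3)/3 + sin(5*t/3)/5 and diffusion = f_x = 2*x*sin(5*t/3)/5. Substituting x = B_t:
  d(B_t^2*sin(5*t/3)/5) = (B_t^2*cos(5*t/3)/3 + sin(5*t/3)/5) dt + (2*B_t*sin(5*t/3)/5) dB_t.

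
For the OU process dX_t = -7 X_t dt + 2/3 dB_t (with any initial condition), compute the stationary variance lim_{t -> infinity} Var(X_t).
lim Var(X_t) = 2/63

The OU SDE dX = -theta X dt + sigma dB admits the integrating factor exp(theta t): d(exp(theta t) X_t) = sigma exp(theta t) dB_t. Integrating from 0 to t gives X_t = x_0 * exp(-theta t) + sigma * int_0^t exp(-theta (t-s)) dB_s for any initial x_0. The Itô integral has variance (by the Itô isometry) sigma^2 * int_0^t exp(-2 theta (t - s)) ds = sigma^2 * (1 - exp(-2 theta t)) / (2 theta), independent of x_0.
With theta = 7, sigma = 2/3:
  Var(X_t) = (2/3)^2 * (1 - exp(-2*7 t)) / (2 * 7) = 2/63 - 2*exp(-14*t)/63.
As t -> infinity, exp(-2*7 t) -> 0, so the stationary variance is sigma^2 / (2 theta) = 2/63.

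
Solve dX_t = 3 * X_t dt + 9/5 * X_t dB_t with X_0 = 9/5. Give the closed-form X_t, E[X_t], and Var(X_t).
X_t = 9/5 * exp((69/50) t + (9/5) B_t); E[X_t] = 9*exp(3*t)/5; Var(X_t) = 81*(exp(81*t/25) - 1)*exp(6*t)/25

For GBM dX = mu X dt + sigma X dB with X_0 = x_0, apply Itô to Y = log X: dY = (mu - sigma^2/2) dt + sigma dB, so Y_t = log(x_0) + (mu - sigma^2/2) t + sigma B_t and hence X_t = x_0 * exp((mu - sigma^2/2) t + sigma B_t).
With mu = 3, sigma = 9/5, x_0 = 9/5, this gives:
  X_t = 9/5 * exp((69/50) * t + (9/5) * B_t).
Since sigma*B_t ~ Normal(0, sigma^2 t), E[exp(sigma*B_t)] = exp(sigma^2 t / 2); so E[X_t] = x_0 * exp((mu - sigma^2/2) t) * exp(sigma^2 t / 2) = x_0 * exp(mu t) = 9*exp(3*t)/5.
Var(X_t) = E[X_t^2] - (E[X_t])^2 = x_0^2 * exp(2 mu t) * (exp(sigma^2 t) - 1) = 81*(exp(81*t/25) - 1)*exp(6*t)/25.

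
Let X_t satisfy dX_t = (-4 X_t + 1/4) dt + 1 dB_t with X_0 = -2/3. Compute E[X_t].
E[X_t] = 1/16 - 35*exp(-4*t)/48

Taking expectations and using E[dB_t] = 0, the mean m(t) = E[X_t] satisfies the ODE m'(t) = a m(t) + b with m(0) = x_0. With a = -4, b = 1/4, x_0 = -2/3, the solution is
  m(t) = x_0 * exp(a t) + (b/a) * (exp(a t) - 1)
       = (-2/3) * exp((-4) t) + ((1/4)/(-4)) * (exp((-4) t) - 1)
       = 1/16 - 35*exp(-4*t)/48.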